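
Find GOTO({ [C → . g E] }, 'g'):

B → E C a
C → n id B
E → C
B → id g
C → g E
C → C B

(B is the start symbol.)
GOTO(I, 'g') = CLOSURE({ [A → αX.β] : [A → α.Xβ] ∈ I, X = 'g' })

Items with dot before 'g', with the dot advanced:
  [C → . g E] → [C → g . E]
Closure of the advanced items:
  [C → g . E] has the dot before E: add [E → . C]
  [E → . C] has the dot before C: add [C → . n id B], [C → . g E], [C → . C B]

GOTO = { [C → . C B], [C → . g E], [C → . n id B], [C → g . E], [E → . C] }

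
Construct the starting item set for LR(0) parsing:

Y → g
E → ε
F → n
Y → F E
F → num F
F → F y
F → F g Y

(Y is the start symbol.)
First, augment the grammar with Y' → Y
I₀ = CLOSURE({ [Y' → . Y] }):
  [Y' → . Y] has the dot before Y: add [Y → . g], [Y → . F E]
  [Y → . F E] has the dot before F: add [F → . n], [F → . num F], [F → . F y], [F → . F g Y]
No further items can be added.

I₀ = { [F → . F g Y], [F → . F y], [F → . n], [F → . num F], [Y → . F E], [Y → . g], [Y' → . Y] }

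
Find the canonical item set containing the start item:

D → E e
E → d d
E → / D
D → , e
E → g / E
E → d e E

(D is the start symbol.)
{ [D → . , e], [D → . E e], [D' → . D], [E → . / D], [E → . d d], [E → . d e E], [E → . g / E] }

First, augment the grammar with D' → D
I₀ = CLOSURE({ [D' → . D] }):
  [D' → . D] has the dot before D: add [D → . E e], [D → . , e]
  [D → . E e] has the dot before E: add [E → . d d], [E → . / D], [E → . g / E], [E → . d e E]
No further items can be added.

I₀ = { [D → . , e], [D → . E e], [D' → . D], [E → . / D], [E → . d d], [E → . d e E], [E → . g / E] }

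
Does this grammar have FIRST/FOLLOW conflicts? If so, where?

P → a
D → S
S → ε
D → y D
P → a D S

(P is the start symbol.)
No FIRST/FOLLOW conflicts.

A FIRST/FOLLOW conflict occurs when a non-terminal N has a nullable alternative N → β (β ⇒* ε) and another alternative N → α with FIRST(α) ∩ FOLLOW(N) ≠ ∅: on such a lookahead the parser cannot decide between expanding α and letting N vanish via β.

Nullable non-terminals: D, S.
FIRST sets used below: FIRST(S) = { ε }

D: nullable alternative(s) D → S; FOLLOW(D) = { $ }
  D → S: FIRST \ {ε} = { } — this is the only nullable alternative, skip
  D → y D: FIRST \ {ε} = { 'y' } — disjoint from FOLLOW(D)
S has a nullable alternative but only one production, so nothing to check.

P has no nullable alternative, so no FIRST/FOLLOW check is needed there.

No FIRST/FOLLOW conflicts found.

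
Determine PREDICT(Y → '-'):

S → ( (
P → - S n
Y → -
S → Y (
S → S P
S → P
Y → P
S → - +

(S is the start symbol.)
PREDICT(Y → '-') = (FIRST(RHS) \ {ε}) ∪ (FOLLOW(Y) if ε ∈ FIRST(RHS), i.e. RHS ⇒* ε)
FIRST('-') = { '-' }
ε ∉ FIRST('-'), so FOLLOW(Y) is not added.
PREDICT(Y → '-') = { '-' }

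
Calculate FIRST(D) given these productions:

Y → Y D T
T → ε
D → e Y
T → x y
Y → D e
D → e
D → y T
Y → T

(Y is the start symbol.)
To compute FIRST(D), examine every production with D on the left-hand side, reading each right-hand side left to right until a non-nullable symbol is reached.

From D → e Y:
  - e is a terminal: add 'e' and stop
From D → e:
  - e is a terminal: add 'e' and stop
From D → y T:
  - y is a terminal: add 'y' and stop

Collecting: FIRST(D) = { 'e', 'y' }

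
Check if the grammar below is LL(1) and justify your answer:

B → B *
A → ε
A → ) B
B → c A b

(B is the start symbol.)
No. Predict set conflict for B: { 'c' }

Relevant sets:
  FIRST(B) = { 'c' }
  FOLLOW(A) = { 'b' }

For B:
  PREDICT(B → B '*') = { 'c' }
  PREDICT(B → c A b) = { 'c' }
For A:
  PREDICT(A → ε) = { 'b' }
  PREDICT(A → ')' B) = { ')' }

Conflict found: Predict set conflict for B: { 'c' }
The grammar is NOT LL(1).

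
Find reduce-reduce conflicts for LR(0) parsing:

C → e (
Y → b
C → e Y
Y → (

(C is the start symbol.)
Yes — I3: [C → e ( .] vs [Y → ( .]

Augment with C' → C and build the canonical LR(0) collection (I0 = CLOSURE({[C' → . C]}), then GOTO on every symbol after a dot until no new states appear). It has 6 states:
  I0: { [C → . e (], [C → . e Y], [C' → . C] }  — shift
  I1: { [C' → C .] }  — accept
  I2: { [C → e . (], [C → e . Y], [Y → . (], [Y → . b] }  — shift
  I3: { [C → e ( .], [Y → ( .] }  — 2 reduces
  I4: { [C → e Y .] }  — reduce
  I5: { [Y → b .] }  — reduce

I3 contains complete items [C → e ( .], [Y → ( .] — reduce-reduce conflict.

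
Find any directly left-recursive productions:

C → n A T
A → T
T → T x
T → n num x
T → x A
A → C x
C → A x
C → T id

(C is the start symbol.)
Yes, T is left-recursive

Direct left recursion occurs when N → N α for some non-terminal N (the right-hand side begins with the left-hand side itself).

C → n A T: starts with n
A → T: starts with T
T → T x: LEFT RECURSIVE (starts with T)
T → n num x: starts with n
T → x A: starts with x
A → C x: starts with C
C → A x: starts with A
C → T id: starts with T

The grammar has direct left recursion on: T.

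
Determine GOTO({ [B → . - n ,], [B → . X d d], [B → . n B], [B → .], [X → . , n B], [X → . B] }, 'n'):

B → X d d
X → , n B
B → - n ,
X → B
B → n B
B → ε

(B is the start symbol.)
{ [B → . - n ,], [B → . X d d], [B → . n B], [B → .], [B → n . B], [X → . , n B], [X → . B] }

GOTO(I, 'n') = CLOSURE({ [A → αX.β] : [A → α.Xβ] ∈ I, X = 'n' })

Items with dot before 'n', with the dot advanced:
  [B → . n B] → [B → n . B]
Closure of the advanced items:
  [B → n . B] has the dot before B: add [B → . X d d], [B → . - n ,], [B → . n B], [B → .]
  [B → . X d d] has the dot before X: add [X → . , n B], [X → . B]

GOTO = { [B → . - n ,], [B → . X d d], [B → . n B], [B → .], [B → n . B], [X → . , n B], [X → . B] }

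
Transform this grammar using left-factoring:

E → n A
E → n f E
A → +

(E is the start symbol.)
Left-factoring transforms A → αβ₁ | αβ₂ into A → αA' and A' → β₁ | β₂
(α is the longest common prefix among the alternatives). Repeat until
no nonterminal has two alternatives with a common prefix.

Round 1: E has alternatives sharing prefix 'n'. Introduce E': E → n E'
  Add: E' → A
  Add: E' → f E

No remaining common prefixes — done.

Resulting grammar:
E → n E'
E' → A
E' → f E
A → +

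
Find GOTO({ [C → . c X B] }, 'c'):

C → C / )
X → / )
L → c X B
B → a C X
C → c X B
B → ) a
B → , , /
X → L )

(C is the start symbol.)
GOTO(I, 'c') = CLOSURE({ [A → αX.β] : [A → α.Xβ] ∈ I, X = 'c' })

Items with dot before 'c', with the dot advanced:
  [C → . c X B] → [C → c . X B]
Closure of the advanced items:
  [C → c . X B] has the dot before X: add [X → . / )], [X → . L )]
  [X → . L )] has the dot before L: add [L → . c X B]

GOTO = { [C → c . X B], [L → . c X B], [X → . / )], [X → . L )] }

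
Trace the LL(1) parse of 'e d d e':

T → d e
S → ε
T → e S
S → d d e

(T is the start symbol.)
Stack is shown with the top on the left.

Stack    Input      Action
--------------------------
T $      e d d e $  output T → e S
e S $    e d d e $  match 'e'
S $      d d e $    output S → d d e
d d e $  d d e $    match 'd'
d e $    d e $      match 'd'
e $      e $        match 'e'
$        $          accept

The string is accepted.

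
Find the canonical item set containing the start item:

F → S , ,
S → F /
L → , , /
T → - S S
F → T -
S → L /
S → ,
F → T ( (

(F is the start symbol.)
First, augment the grammar with F' → F
I₀ = CLOSURE({ [F' → . F] }):
  [F' → . F] has the dot before F: add [F → . S , ,], [F → . T -], [F → . T ( (]
  [F → . S , ,] has the dot before S: add [S → . F /], [S → . L /], [S → . ,]
  [F → . T -] has the dot before T: add [T → . - S S]
  [S → . L /] has the dot before L: add [L → . , , /]
No further items can be added.

I₀ = { [F → . S , ,], [F → . T ( (], [F → . T -], [F' → . F], [L → . , , /], [S → . ,], [S → . F /], [S → . L /], [T → . - S S] }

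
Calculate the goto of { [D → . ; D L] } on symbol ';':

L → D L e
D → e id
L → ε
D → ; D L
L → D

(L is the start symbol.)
{ [D → . ; D L], [D → . e id], [D → ; . D L] }

GOTO(I, ';') = CLOSURE({ [A → αX.β] : [A → α.Xβ] ∈ I, X = ';' })

Items with dot before ';', with the dot advanced:
  [D → . ; D L] → [D → ; . D L]
Closure of the advanced items:
  [D → ; . D L] has the dot before D: add [D → . e id], [D → . ; D L]

GOTO = { [D → . ; D L], [D → . e id], [D → ; . D L] }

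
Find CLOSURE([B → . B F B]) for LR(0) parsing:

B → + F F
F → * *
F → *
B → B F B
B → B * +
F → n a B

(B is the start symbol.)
{ [B → . + F F], [B → . B * +], [B → . B F B] }

To compute CLOSURE, for each item [A → α.Bβ] where B is a non-terminal, add [B → .γ] for all productions B → γ; repeat for the newly added items until nothing changes.

Start with: [B → . B F B]
  [B → . B F B] has the dot before B: add [B → . + F F], [B → . B * +]
No further items can be added.

CLOSURE = { [B → . + F F], [B → . B * +], [B → . B F B] }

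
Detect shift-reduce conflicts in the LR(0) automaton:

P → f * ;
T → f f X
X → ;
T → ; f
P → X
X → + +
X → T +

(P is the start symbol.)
A shift-reduce conflict occurs when an LR(0) state has both:
  - a complete (reduce) item [A → α .] (dot at the end), and
  - a shift item [B → β . c γ] (dot before a terminal).

Augment with P' → P and build the canonical LR(0) collection (I0 = CLOSURE({[P' → . P]}), then GOTO on every symbol after a dot until no new states appear). It has 15 states:
  I0: { [P → . X], [P → . f * ;], [P' → . P], [T → . ; f], [T → . f f X], [X → . + +], [X → . ;], [X → . T +] }  — shift
  I1: { [X → + . +] }  — shift
  I2: { [T → ; . f], [X → ; .] }  — shift, reduce
  I3: { [P' → P .] }  — accept
  I4: { [X → T . +] }  — shift
  I5: { [P → X .] }  — reduce
  I6: { [P → f . * ;], [T → f . f X] }  — shift
  I7: { [P → f * . ;] }  — shift
  I8: { [T → . ; f], [T → . f f X], [T → f f . X], [X → . + +], [X → . ;], [X → . T +] }  — shift
  I9: { [T → f f X .] }  — reduce
  I10: { [T → f . f X] }  — shift
  I11: { [P → f * ; .] }  — reduce
  I12: { [X → T + .] }  — reduce
  I13: { [T → ; f .] }  — reduce
  I14: { [X → + + .] }  — reduce

I2 contains reduce item [X → ; .] and shift item [T → ; . f] — shift-reduce conflict.

Answer: Yes — I2: [X → ; .] vs [T → ; . f]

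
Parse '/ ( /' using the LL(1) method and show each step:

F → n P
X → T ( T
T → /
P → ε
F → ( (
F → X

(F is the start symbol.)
Stack is shown with the top on the left.

Stack    Input    Action
------------------------
F $      / ( / $  output F → X
X $      / ( / $  output X → T ( T
T ( T $  / ( / $  output T → /
/ ( T $  / ( / $  match '/'
( T $    ( / $    match '('
T $      / $      output T → /
/ $      / $      match '/'
$        $        accept

The string is accepted.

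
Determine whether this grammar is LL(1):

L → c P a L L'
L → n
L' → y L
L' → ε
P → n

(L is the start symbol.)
No. Predict set conflict for L': { 'y' }

A grammar is LL(1) if for each non-terminal N with multiple productions, the predict sets of those productions are pairwise disjoint, where PREDICT(N → α) = (FIRST(α) \ {ε}) ∪ (FOLLOW(N) if α ⇒* ε).

Relevant sets:
  FOLLOW(L') = { $, 'y' }

For L:
  PREDICT(L → c P a L L') = { 'c' }
  PREDICT(L → n) = { 'n' }
For L':
  PREDICT(L' → y L) = { 'y' }
  PREDICT(L' → ε) = { $, 'y' }
P has a single production, so nothing to check there.

Conflict found: Predict set conflict for L': { 'y' }
The grammar is NOT LL(1).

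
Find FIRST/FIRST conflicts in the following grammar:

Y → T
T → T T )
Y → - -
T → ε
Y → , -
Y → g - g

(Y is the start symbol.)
FIRST sets of the non-terminals at (or reachable through a nullable prefix from) the front of some alternative:
  FIRST(T) = { ')', ε }

Productions for Y:
  Y → T: FIRST = { ')', ε }
  Y → - -: FIRST = { '-' }
  Y → , -: FIRST = { ',' }
  Y → g - g: FIRST = { 'g' }
Productions for T:
  T → T T ): FIRST = { ')' }
  T → ε: FIRST = { ε }

All alternatives of each non-terminal have pairwise disjoint FIRST sets.

Answer: No FIRST/FIRST conflicts.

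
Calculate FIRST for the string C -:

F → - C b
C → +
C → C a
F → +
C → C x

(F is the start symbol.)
{ '+' }

FIRST sets of the non-terminals involved (from the grammar, by fixed-point iteration):
  FIRST(C) = { '+' }

To compute FIRST(C -), process the symbols left to right:
Symbol C is a non-terminal. Add FIRST(C) \ {ε} = { '+' }
C is not nullable (ε ∉ FIRST(C)), so stop here.
FIRST(C -) = { '+' }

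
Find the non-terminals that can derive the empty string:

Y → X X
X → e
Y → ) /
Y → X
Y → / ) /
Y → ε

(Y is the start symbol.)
ε-productions: Y → ε
So Y is immediately nullable.
No further non-terminal can be added: every production for the remaining non-terminals contains a terminal or a non-nullable non-terminal.
Nullable = { 'Y' }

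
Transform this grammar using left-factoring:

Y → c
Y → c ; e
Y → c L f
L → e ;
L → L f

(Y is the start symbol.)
Y → c Y'
Y' → ε
Y' → ; e
Y' → L f
L → e ;
L → L f

Left-factoring transforms A → αβ₁ | αβ₂ into A → αA' and A' → β₁ | β₂
(α is the longest common prefix among the alternatives). Repeat until
no nonterminal has two alternatives with a common prefix.

Round 1: Y has alternatives sharing prefix 'c'. Introduce Y': Y → c Y'
  Add: Y' → ε
  Add: Y' → ; e
  Add: Y' → L f

No remaining common prefixes — done.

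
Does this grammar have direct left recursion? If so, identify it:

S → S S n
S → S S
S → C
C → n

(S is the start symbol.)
Yes, S is left-recursive

S → S S n: LEFT RECURSIVE (starts with S)
S → S S: LEFT RECURSIVE (starts with S)
S → C: starts with C
C → n: starts with n

The grammar has direct left recursion on: S.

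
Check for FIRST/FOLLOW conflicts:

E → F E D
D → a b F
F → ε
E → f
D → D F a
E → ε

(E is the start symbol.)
Nullable non-terminals: E, F.
FIRST sets used below: FIRST(F) = { ε }, FIRST(E) = { 'a', 'f', ε }, FIRST(D) = { 'a' }

E: nullable alternative(s) E → ε; FOLLOW(E) = { $, 'a' }
  E → F E D: FIRST \ {ε} = { 'a', 'f' } — overlaps FOLLOW(E) on { 'a' }: CONFLICT
  E → f: FIRST \ {ε} = { 'f' } — disjoint from FOLLOW(E)
  E → ε: FIRST \ {ε} = { } — this is the only nullable alternative, skip
F has a nullable alternative but only one production, so nothing to check.

D has no nullable alternative, so no FIRST/FOLLOW check is needed there.

So the grammar has 1 FIRST/FOLLOW conflict (marked CONFLICT above).

Answer: Yes. E → F E D with FOLLOW(E) on { 'a' }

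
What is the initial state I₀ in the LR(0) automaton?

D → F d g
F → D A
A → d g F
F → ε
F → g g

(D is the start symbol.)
First, augment the grammar with D' → D
I₀ = CLOSURE({ [D' → . D] }):
  [D' → . D] has the dot before D: add [D → . F d g]
  [D → . F d g] has the dot before F: add [F → . D A], [F → .], [F → . g g]
No further items can be added.

I₀ = { [D → . F d g], [D' → . D], [F → . D A], [F → . g g], [F → .] }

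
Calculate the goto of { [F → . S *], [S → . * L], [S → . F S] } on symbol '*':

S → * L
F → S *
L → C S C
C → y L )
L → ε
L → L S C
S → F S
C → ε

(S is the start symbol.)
{ [C → . y L )], [C → .], [L → . C S C], [L → . L S C], [L → .], [S → * . L] }

GOTO(I, '*') = CLOSURE({ [A → αX.β] : [A → α.Xβ] ∈ I, X = '*' })

Items with dot before '*', with the dot advanced:
  [S → . * L] → [S → * . L]
Closure of the advanced items:
  [S → * . L] has the dot before L: add [L → . C S C], [L → .], [L → . L S C]
  [L → . C S C] has the dot before C: add [C → . y L )], [C → .]

GOTO = { [C → . y L )], [C → .], [L → . C S C], [L → . L S C], [L → .], [S → * . L] }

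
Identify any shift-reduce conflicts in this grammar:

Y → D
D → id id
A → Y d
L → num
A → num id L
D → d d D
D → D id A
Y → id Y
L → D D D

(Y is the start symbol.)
Yes — I1: [Y → D .] vs [D → D . id A]; I6: [D → id id .] vs [D → . d d D]; I8: [D → d d D .] vs [D → D . id A]; I21: [L → D D D .] vs [D → D . id A]

A shift-reduce conflict occurs when an LR(0) state has both:
  - a complete (reduce) item [A → α .] (dot at the end), and
  - a shift item [B → β . c γ] (dot before a terminal).

Augment with Y' → Y and build the canonical LR(0) collection (I0 = CLOSURE({[Y' → . Y]}), then GOTO on every symbol after a dot until no new states appear). It has 23 states:
  I0: { [D → . D id A], [D → . d d D], [D → . id id], [Y → . D], [Y → . id Y], [Y' → . Y] }  — shift
  I1: { [D → D . id A], [Y → D .] }  — shift, reduce
  I2: { [Y' → Y .] }  — accept
  I3: { [D → d . d D] }  — shift
  I4: { [D → . D id A], [D → . d d D], [D → . id id], [D → id . id], [Y → . D], [Y → . id Y], [Y → id . Y] }  — shift
  I5: { [Y → id Y .] }  — reduce
  I6: { [D → . D id A], [D → . d d D], [D → . id id], [D → id . id], [D → id id .], [Y → . D], [Y → . id Y], [Y → id . Y] }  — shift, reduce
  I7: { [D → . D id A], [D → . d d D], [D → . id id], [D → d d . D] }  — shift
  I8: { [D → D . id A], [D → d d D .] }  — shift, reduce
  I9: { [D → id . id] }  — shift
  I10: { [D → id id .] }  — reduce
  I11: { [A → . Y d], [A → . num id L], [D → . D id A], [D → . d d D], [D → . id id], [D → D id . A], [Y → . D], [Y → . id Y] }  — shift
  I12: { [D → D id A .] }  — reduce
  I13: { [A → Y . d] }  — shift
  I14: { [A → num . id L] }  — shift
  I15: { [A → num id . L], [D → . D id A], [D → . d d D], [D → . id id], [L → . D D D], [L → . num] }  — shift
  I16: { [D → . D id A], [D → . d d D], [D → . id id], [D → D . id A], [L → D . D D] }  — shift
  I17: { [A → num id L .] }  — reduce
  I18: { [L → num .] }  — reduce
  I19: { [D → . D id A], [D → . d d D], [D → . id id], [D → D . id A], [L → D D . D] }  — shift
  I20: { [A → . Y d], [A → . num id L], [D → . D id A], [D → . d d D], [D → . id id], [D → D id . A], [D → id . id], [Y → . D], [Y → . id Y] }  — shift
  I21: { [D → D . id A], [L → D D D .] }  — shift, reduce
  I22: { [A → Y d .] }  — reduce

I1 contains reduce item [Y → D .] and shift item [D → D . id A] — shift-reduce conflict.
I6 contains reduce item [D → id id .] and shift items [D → . d d D], [D → . id id], [D → id . id], [Y → . id Y] — shift-reduce conflict.
I8 contains reduce item [D → d d D .] and shift item [D → D . id A] — shift-reduce conflict.
I21 contains reduce item [L → D D D .] and shift item [D → D . id A] — shift-reduce conflict.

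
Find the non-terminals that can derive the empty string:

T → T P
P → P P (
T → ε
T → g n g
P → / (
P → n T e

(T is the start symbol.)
ε-productions: T → ε
So T is immediately nullable.
No further non-terminal can be added: every production for the remaining non-terminals contains a terminal or a non-nullable non-terminal.
Nullable = { 'T' }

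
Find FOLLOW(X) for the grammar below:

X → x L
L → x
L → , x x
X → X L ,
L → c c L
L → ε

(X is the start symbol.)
{ $, ',', 'c', 'x' }

X is the start symbol, so $ ∈ FOLLOW(X).
In X → X L ,: X is followed by L ',', add FIRST(L ',') \ {ε} = { ',', 'c', 'x' }

Taking the union: FOLLOW(X) = { $, ',', 'c', 'x' }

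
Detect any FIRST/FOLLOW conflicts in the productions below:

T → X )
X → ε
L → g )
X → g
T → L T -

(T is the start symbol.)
No FIRST/FOLLOW conflicts.

A FIRST/FOLLOW conflict occurs when a non-terminal N has a nullable alternative N → β (β ⇒* ε) and another alternative N → α with FIRST(α) ∩ FOLLOW(N) ≠ ∅: on such a lookahead the parser cannot decide between expanding α and letting N vanish via β.

Nullable non-terminals: X.

X: nullable alternative(s) X → ε; FOLLOW(X) = { ')' }
  X → ε: FIRST \ {ε} = { } — this is the only nullable alternative, skip
  X → g: FIRST \ {ε} = { 'g' } — disjoint from FOLLOW(X)

L, T have no nullable alternative, so no FIRST/FOLLOW check is needed there.

No FIRST/FOLLOW conflicts found.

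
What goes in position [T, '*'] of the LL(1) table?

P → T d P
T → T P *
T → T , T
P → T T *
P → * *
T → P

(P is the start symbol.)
To find M[T, '*'], we find productions for T where '*' is in the predict set (PREDICT(N → α) = (FIRST(α) \ {ε}) ∪ (FOLLOW(N) if α ⇒* ε)).

Relevant sets:
  FIRST(T) = { '*' }
  FIRST(P) = { '*' }

T → T P *: PREDICT = { '*' }
  '*' is in predict set, so this production goes in M[T, '*']
T → T , T: PREDICT = { '*' }
  '*' is in predict set, so this production goes in M[T, '*']
T → P: PREDICT = { '*' }
  '*' is in predict set, so this production goes in M[T, '*']

M[T, '*'] = T → T P *, T → T , T, T → P  (a multiply-defined cell — the grammar is not LL(1))

Answer: T → T P *, T → T , T, T → P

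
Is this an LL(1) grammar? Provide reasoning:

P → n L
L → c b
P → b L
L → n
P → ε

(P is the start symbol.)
Yes, the grammar is LL(1).

A grammar is LL(1) if for each non-terminal N with multiple productions, the predict sets of those productions are pairwise disjoint, where PREDICT(N → α) = (FIRST(α) \ {ε}) ∪ (FOLLOW(N) if α ⇒* ε).

Relevant sets:
  FOLLOW(P) = { $ }

For P:
  PREDICT(P → n L) = { 'n' }
  PREDICT(P → b L) = { 'b' }
  PREDICT(P → ε) = { $ }
For L:
  PREDICT(L → c b) = { 'c' }
  PREDICT(L → n) = { 'n' }

All predict sets are disjoint. The grammar IS LL(1).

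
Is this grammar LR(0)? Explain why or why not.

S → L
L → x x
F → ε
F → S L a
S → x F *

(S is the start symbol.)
A grammar is LR(0) if no state in the canonical LR(0) collection has:
  - both a shift item (dot before a terminal) and a complete item (shift-reduce conflict), or
  - two or more complete items (reduce-reduce conflict; the accept item [S' → S .] counts as a complete item here).

Augment with S' → S and build the canonical LR(0) collection (I0 = CLOSURE({[S' → . S]}), then GOTO on every symbol after a dot until no new states appear). It has 12 states:
  I0: { [L → . x x], [S → . L], [S → . x F *], [S' → . S] }  — shift
  I1: { [S → L .] }  — reduce
  I2: { [S' → S .] }  — accept
  I3: { [F → . S L a], [F → .], [L → . x x], [L → x . x], [S → . L], [S → . x F *], [S → x . F *] }  — shift, reduce
  I4: { [S → x F . *] }  — shift
  I5: { [F → S . L a], [L → . x x] }  — shift
  I6: { [F → . S L a], [F → .], [L → . x x], [L → x . x], [L → x x .], [S → . L], [S → . x F *], [S → x . F *] }  — shift, 2 reduces
  I7: { [F → S L . a] }  — shift
  I8: { [L → x . x] }  — shift
  I9: { [L → x x .] }  — reduce
  I10: { [F → S L a .] }  — reduce
  I11: { [S → x F * .] }  — reduce

Conflict in state I3:
  Shift-reduce conflict between [F → .] and [L → . x x]
So the grammar is NOT LR(0).

Answer: No. Shift-reduce conflict between [F → .] and [L → . x x]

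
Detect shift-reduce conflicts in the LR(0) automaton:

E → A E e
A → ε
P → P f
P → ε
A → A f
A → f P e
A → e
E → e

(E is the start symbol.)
Yes — I0: [A → .] vs [A → . e]; I1: [A → .] vs [A → A . f]

A shift-reduce conflict occurs when an LR(0) state has both:
  - a complete (reduce) item [A → α .] (dot at the end), and
  - a shift item [B → β . c γ] (dot before a terminal).

Augment with E' → E and build the canonical LR(0) collection (I0 = CLOSURE({[E' → . E]}), then GOTO on every symbol after a dot until no new states appear). It has 11 states:
  I0: { [A → . A f], [A → . e], [A → . f P e], [A → .], [E → . A E e], [E → . e], [E' → . E] }  — shift, reduce
  I1: { [A → . A f], [A → . e], [A → . f P e], [A → .], [A → A . f], [E → . A E e], [E → . e], [E → A . E e] }  — shift, reduce
  I2: { [E' → E .] }  — accept
  I3: { [A → e .], [E → e .] }  — 2 reduces
  I4: { [A → f . P e], [P → . P f], [P → .] }  — reduce
  I5: { [A → f P . e], [P → P . f] }  — shift
  I6: { [A → f P e .] }  — reduce
  I7: { [P → P f .] }  — reduce
  I8: { [E → A E . e] }  — shift
  I9: { [A → A f .], [A → f . P e], [P → . P f], [P → .] }  — 2 reduces
  I10: { [E → A E e .] }  — reduce

I0 contains reduce item [A → .] and shift items [A → . e], [A → . f P e], [E → . e] — shift-reduce conflict.
I1 contains reduce item [A → .] and shift items [A → A . f], [A → . e], [A → . f P e], [E → . e] — shift-reduce conflict.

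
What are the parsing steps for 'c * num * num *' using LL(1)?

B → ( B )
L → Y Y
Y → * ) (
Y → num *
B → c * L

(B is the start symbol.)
Stack is shown with the top on the left.

Stack      Input              Action
------------------------------------
B $        c * num * num * $  output B → c * L
c * L $    c * num * num * $  match 'c'
* L $      * num * num * $    match '*'
L $        num * num * $      output L → Y Y
Y Y $      num * num * $      output Y → num *
num * Y $  num * num * $      match 'num'
* Y $      * num * $          match '*'
Y $        num * $            output Y → num *
num * $    num * $            match 'num'
* $        * $                match '*'
$          $                  accept

The string is accepted.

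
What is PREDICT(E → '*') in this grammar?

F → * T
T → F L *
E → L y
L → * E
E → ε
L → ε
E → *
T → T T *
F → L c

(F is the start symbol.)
PREDICT(E → '*') = (FIRST(RHS) \ {ε}) ∪ (FOLLOW(E) if ε ∈ FIRST(RHS), i.e. RHS ⇒* ε)
FIRST('*') = { '*' }
ε ∉ FIRST('*'), so FOLLOW(E) is not added.
PREDICT(E → '*') = { '*' }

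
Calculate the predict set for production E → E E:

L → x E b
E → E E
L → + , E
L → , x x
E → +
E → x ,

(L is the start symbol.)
{ '+', 'x' }

PREDICT(E → E E) = (FIRST(RHS) \ {ε}) ∪ (FOLLOW(E) if ε ∈ FIRST(RHS), i.e. RHS ⇒* ε)
FIRST(E) = { '+', 'x' }
FIRST(E E) = { '+', 'x' }
ε ∉ FIRST(E E), so FOLLOW(E) is not added.
PREDICT(E → E E) = { '+', 'x' }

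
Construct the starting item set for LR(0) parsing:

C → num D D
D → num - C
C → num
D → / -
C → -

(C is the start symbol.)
First, augment the grammar with C' → C
I₀ = CLOSURE({ [C' → . C] }):
  [C' → . C] has the dot before C: add [C → . num D D], [C → . num], [C → . -]
No further items can be added.

I₀ = { [C → . -], [C → . num D D], [C → . num], [C' → . C] }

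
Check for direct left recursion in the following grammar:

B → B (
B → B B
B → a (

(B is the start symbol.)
Yes, B is left-recursive

B → B (: LEFT RECURSIVE (starts with B)
B → B B: LEFT RECURSIVE (starts with B)
B → a (: starts with a

The grammar has direct left recursion on: B.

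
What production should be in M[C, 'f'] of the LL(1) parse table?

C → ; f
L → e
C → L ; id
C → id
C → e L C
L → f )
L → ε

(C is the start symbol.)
C → L ; id

To find M[C, 'f'], we find productions for C where 'f' is in the predict set (PREDICT(N → α) = (FIRST(α) \ {ε}) ∪ (FOLLOW(N) if α ⇒* ε)).

Relevant sets:
  FIRST(L) = { 'e', 'f', ε }

C → ; f: PREDICT = { ';' }
C → L ; id: PREDICT = { ';', 'e', 'f' }
  'f' is in predict set, so this production goes in M[C, 'f']
C → id: PREDICT = { 'id' }
C → e L C: PREDICT = { 'e' }

M[C, 'f'] = C → L ; id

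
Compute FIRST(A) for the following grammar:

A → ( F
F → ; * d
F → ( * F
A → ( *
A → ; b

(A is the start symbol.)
{ '(', ';' }

To compute FIRST(A), examine every production with A on the left-hand side, reading each right-hand side left to right until a non-nullable symbol is reached.

From A → ( F:
  - '(' is a terminal: add '(' and stop
From A → ( *:
  - '(' is a terminal: add '(' and stop
From A → ; b:
  - ';' is a terminal: add ';' and stop

Collecting: FIRST(A) = { '(', ';' }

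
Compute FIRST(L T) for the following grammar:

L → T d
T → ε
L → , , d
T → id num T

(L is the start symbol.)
{ ',', 'd', 'id' }

FIRST sets of the non-terminals involved (from the grammar, by fixed-point iteration):
  FIRST(L) = { ',', 'd', 'id' }

To compute FIRST(L T), process the symbols left to right:
Symbol L is a non-terminal. Add FIRST(L) \ {ε} = { ',', 'd', 'id' }
L is not nullable (ε ∉ FIRST(L)), so stop here.
FIRST(L T) = { ',', 'd', 'id' }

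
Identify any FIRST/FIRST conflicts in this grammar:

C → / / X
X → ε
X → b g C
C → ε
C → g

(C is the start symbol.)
A FIRST/FIRST conflict occurs when two productions N → α and N → β for the same non-terminal have FIRST(α) ∩ FIRST(β) ≠ ∅ (with ε ∈ FIRST of a nullable right-hand side, so two nullable alternatives also conflict).

Productions for C:
  C → / / X: FIRST = { '/' }
  C → ε: FIRST = { ε }
  C → g: FIRST = { 'g' }
Productions for X:
  X → ε: FIRST = { ε }
  X → b g C: FIRST = { 'b' }

All alternatives of each non-terminal have pairwise disjoint FIRST sets.

Answer: No FIRST/FIRST conflicts.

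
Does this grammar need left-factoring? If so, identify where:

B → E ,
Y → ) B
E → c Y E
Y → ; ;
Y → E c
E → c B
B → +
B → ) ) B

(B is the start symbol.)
Yes, E has productions with common prefix 'c'

Left-factoring is needed when two productions for the same non-terminal
share a common prefix on the right-hand side.

Productions for B:
  B → E ,
  B → +
  B → ) ) B
Productions for Y:
  Y → ) B
  Y → ; ;
  Y → E c
Productions for E:
  E → c Y E
  E → c B

Found common prefix 'c' in productions for E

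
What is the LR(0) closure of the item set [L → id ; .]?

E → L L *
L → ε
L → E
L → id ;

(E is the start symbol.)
{ [L → id ; .] }

To compute CLOSURE, for each item [A → α.Bβ] where B is a non-terminal, add [B → .γ] for all productions B → γ; repeat for the newly added items until nothing changes.

Start with: [L → id ; .]
The dot is at the end, so nothing is added.

CLOSURE = { [L → id ; .] }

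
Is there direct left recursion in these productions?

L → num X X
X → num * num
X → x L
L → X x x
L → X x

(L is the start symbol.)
Direct left recursion occurs when N → N α for some non-terminal N (the right-hand side begins with the left-hand side itself).

L → num X X: starts with num
X → num * num: starts with num
X → x L: starts with x
L → X x x: starts with X
L → X x: starts with X

No direct left recursion found.

Answer: No direct left recursion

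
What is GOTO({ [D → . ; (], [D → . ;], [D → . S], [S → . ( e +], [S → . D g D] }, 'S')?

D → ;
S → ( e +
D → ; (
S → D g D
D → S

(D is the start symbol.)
GOTO(I, 'S') = CLOSURE({ [A → αX.β] : [A → α.Xβ] ∈ I, X = 'S' })

Items with dot before 'S', with the dot advanced:
  [D → . S] → [D → S .]
Closure adds nothing (no advanced item has the dot before a non-terminal).

GOTO = { [D → S .] }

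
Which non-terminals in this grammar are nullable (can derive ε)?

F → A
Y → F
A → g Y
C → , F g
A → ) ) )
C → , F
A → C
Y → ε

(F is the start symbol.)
ε-productions: Y → ε
So Y is immediately nullable.
No further non-terminal can be added: every production for the remaining non-terminals contains a terminal or a non-nullable non-terminal.
Nullable = { 'Y' }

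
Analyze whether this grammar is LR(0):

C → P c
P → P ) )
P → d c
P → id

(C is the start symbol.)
Augment with C' → C and build the canonical LR(0) collection (I0 = CLOSURE({[C' → . C]}), then GOTO on every symbol after a dot until no new states appear). It has 9 states:
  I0: { [C → . P c], [C' → . C], [P → . P ) )], [P → . d c], [P → . id] }  — shift
  I1: { [C' → C .] }  — accept
  I2: { [C → P . c], [P → P . ) )] }  — shift
  I3: { [P → d . c] }  — shift
  I4: { [P → id .] }  — reduce
  I5: { [P → d c .] }  — reduce
  I6: { [P → P ) . )] }  — shift
  I7: { [C → P c .] }  — reduce
  I8: { [P → P ) ) .] }  — reduce

Every state is either a pure shift/goto state or contains exactly one complete item and nothing to shift — no conflicts. The grammar is LR(0).

Answer: Yes, the grammar is LR(0)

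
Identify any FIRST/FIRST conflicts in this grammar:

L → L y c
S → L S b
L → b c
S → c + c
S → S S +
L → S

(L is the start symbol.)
A FIRST/FIRST conflict occurs when two productions N → α and N → β for the same non-terminal have FIRST(α) ∩ FIRST(β) ≠ ∅ (with ε ∈ FIRST of a nullable right-hand side, so two nullable alternatives also conflict).

FIRST sets of the non-terminals at (or reachable through a nullable prefix from) the front of some alternative:
  FIRST(L) = { 'b', 'c' }
  FIRST(S) = { 'b', 'c' }

Productions for L:
  L → L y c: FIRST = { 'b', 'c' }
  L → b c: FIRST = { 'b' }
  L → S: FIRST = { 'b', 'c' }
Productions for S:
  S → L S b: FIRST = { 'b', 'c' }
  S → c + c: FIRST = { 'c' }
  S → S S +: FIRST = { 'b', 'c' }

Conflict for L: L → L y c and L → b c
  Overlap: { 'b' }
Conflict for L: L → L y c and L → S
  Overlap: { 'b', 'c' }
Conflict for L: L → b c and L → S
  Overlap: { 'b' }
Conflict for S: S → L S b and S → c + c
  Overlap: { 'c' }
Conflict for S: S → L S b and S → S S +
  Overlap: { 'b', 'c' }
Conflict for S: S → c + c and S → S S +
  Overlap: { 'c' }

Answer: Yes. L → L y c / L → b c on { 'b' }; L → L y c / L → S on { 'b', 'c' }; L → b c / L → S on { 'b' }; S → L S b / S → c '+' c on { 'c' }; S → L S b / S → S S '+' on { 'b', 'c' }; S → c '+' c / S → S S '+' on { 'c' }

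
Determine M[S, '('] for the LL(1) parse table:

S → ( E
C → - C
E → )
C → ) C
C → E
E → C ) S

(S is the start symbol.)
S → ( E

To find M[S, '('], we find productions for S where '(' is in the predict set (PREDICT(N → α) = (FIRST(α) \ {ε}) ∪ (FOLLOW(N) if α ⇒* ε)).

S → ( E: PREDICT = { '(' }
  '(' is in predict set, so this production goes in M[S, '(']

M[S, '('] = S → ( E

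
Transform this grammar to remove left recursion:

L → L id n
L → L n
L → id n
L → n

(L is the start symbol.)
L is directly left-recursive. The standard transformation for
  A → A α₁ | ... | A α_m | β₁ | ... | β_n
is
  A  → β₁ A' | ... | β_n A'
  A' → α₁ A' | ... | α_m A' | ε

L → id n becomes L → id n L'
L → n becomes L → n L'
L → L id n becomes L' → id n L'
L → L n becomes L' → n L'
Add L' → ε

Resulting grammar:
L → id n L'
L → n L'
L' → id n L'
L' → n L'
L' → ε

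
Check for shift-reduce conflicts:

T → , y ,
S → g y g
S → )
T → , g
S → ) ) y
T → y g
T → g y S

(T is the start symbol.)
A shift-reduce conflict occurs when an LR(0) state has both:
  - a complete (reduce) item [A → α .] (dot at the end), and
  - a shift item [B → β . c γ] (dot before a terminal).

Augment with T' → T and build the canonical LR(0) collection (I0 = CLOSURE({[T' → . T]}), then GOTO on every symbol after a dot until no new states appear). It has 17 states:
  I0: { [T → . , g], [T → . , y ,], [T → . g y S], [T → . y g], [T' → . T] }  — shift
  I1: { [T → , . g], [T → , . y ,] }  — shift
  I2: { [T' → T .] }  — accept
  I3: { [T → g . y S] }  — shift
  I4: { [T → y . g] }  — shift
  I5: { [T → y g .] }  — reduce
  I6: { [S → . ) ) y], [S → . )], [S → . g y g], [T → g y . S] }  — shift
  I7: { [S → ) . ) y], [S → ) .] }  — shift, reduce
  I8: { [T → g y S .] }  — reduce
  I9: { [S → g . y g] }  — shift
  I10: { [S → g y . g] }  — shift
  I11: { [S → g y g .] }  — reduce
  I12: { [S → ) ) . y] }  — shift
  I13: { [S → ) ) y .] }  — reduce
  I14: { [T → , g .] }  — reduce
  I15: { [T → , y . ,] }  — shift
  I16: { [T → , y , .] }  — reduce

I7 contains reduce item [S → ) .] and shift item [S → ) . ) y] — shift-reduce conflict.

Answer: Yes — I7: [S → ) .] vs [S → ) . ) y]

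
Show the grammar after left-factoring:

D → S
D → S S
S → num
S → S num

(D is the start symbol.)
Left-factoring transforms A → αβ₁ | αβ₂ into A → αA' and A' → β₁ | β₂
(α is the longest common prefix among the alternatives). Repeat until
no nonterminal has two alternatives with a common prefix.

Round 1: D has alternatives sharing prefix 'S'. Introduce D': D → S D'
  Add: D' → ε
  Add: D' → S

No remaining common prefixes — done.

Resulting grammar:
D → S D'
D' → ε
D' → S
S → num
S → S num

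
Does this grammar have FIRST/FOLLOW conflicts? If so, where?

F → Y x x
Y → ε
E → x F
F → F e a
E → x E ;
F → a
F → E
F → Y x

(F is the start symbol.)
No FIRST/FOLLOW conflicts.

Nullable non-terminals: Y.
Y has a nullable alternative but only one production, so nothing to check.

E, F have no nullable alternative, so no FIRST/FOLLOW check is needed there.

No FIRST/FOLLOW conflicts found.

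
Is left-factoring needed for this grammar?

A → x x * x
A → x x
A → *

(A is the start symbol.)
Left-factoring is needed when two productions for the same non-terminal
share a common prefix on the right-hand side.

Productions for A:
  A → x x * x
  A → x x
  A → *

Found common prefix 'x x' in productions for A

Answer: Yes, A has productions with common prefix 'x x'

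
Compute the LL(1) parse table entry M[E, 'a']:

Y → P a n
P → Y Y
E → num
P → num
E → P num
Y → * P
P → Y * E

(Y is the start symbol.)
To find M[E, 'a'], we find productions for E where 'a' is in the predict set (PREDICT(N → α) = (FIRST(α) \ {ε}) ∪ (FOLLOW(N) if α ⇒* ε)).

Relevant sets:
  FIRST(P) = { '*', 'num' }

E → num: PREDICT = { 'num' }
E → P num: PREDICT = { '*', 'num' }

M[E, 'a'] is empty (no production applies)

Answer: Empty (error entry)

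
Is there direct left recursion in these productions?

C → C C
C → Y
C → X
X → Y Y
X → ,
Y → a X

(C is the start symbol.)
C → C C: LEFT RECURSIVE (starts with C)
C → Y: starts with Y
C → X: starts with X
X → Y Y: starts with Y
X → ,: starts with ','
Y → a X: starts with a

The grammar has direct left recursion on: C.

Answer: Yes, C is left-recursive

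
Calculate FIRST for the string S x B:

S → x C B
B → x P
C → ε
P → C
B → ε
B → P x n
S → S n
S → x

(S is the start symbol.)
FIRST sets of the non-terminals involved (from the grammar, by fixed-point iteration):
  FIRST(S) = { 'x' }

To compute FIRST(S x B), process the symbols left to right:
Symbol S is a non-terminal. Add FIRST(S) \ {ε} = { 'x' }
S is not nullable (ε ∉ FIRST(S)), so stop here.
FIRST(S x B) = { 'x' }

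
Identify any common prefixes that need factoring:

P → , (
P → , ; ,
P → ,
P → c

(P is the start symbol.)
Yes, P has productions with common prefix ','

Left-factoring is needed when two productions for the same non-terminal
share a common prefix on the right-hand side.

Productions for P:
  P → , (
  P → , ; ,
  P → ,
  P → c

Found common prefix ',' in productions for P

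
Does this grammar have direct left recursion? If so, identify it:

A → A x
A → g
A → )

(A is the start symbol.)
A → A x: LEFT RECURSIVE (starts with A)
A → g: starts with g
A → ): starts with ')'

The grammar has direct left recursion on: A.

Answer: Yes, A is left-recursive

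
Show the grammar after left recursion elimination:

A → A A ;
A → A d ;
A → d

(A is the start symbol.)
A → d A'
A' → A ; A'
A' → d ; A'
A' → ε

A is directly left-recursive. The standard transformation for
  A → A α₁ | ... | A α_m | β₁ | ... | β_n
is
  A  → β₁ A' | ... | β_n A'
  A' → α₁ A' | ... | α_m A' | ε

A → d becomes A → d A'
A → A A ; becomes A' → A ; A'
A → A d ; becomes A' → d ; A'
Add A' → ε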